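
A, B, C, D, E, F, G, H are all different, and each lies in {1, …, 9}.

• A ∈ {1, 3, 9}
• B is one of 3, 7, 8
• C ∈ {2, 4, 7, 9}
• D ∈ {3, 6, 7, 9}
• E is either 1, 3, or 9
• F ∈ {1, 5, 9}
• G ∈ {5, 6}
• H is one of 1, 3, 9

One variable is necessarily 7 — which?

A, E, H share exactly the 3 values {1, 3, 9}; by pigeonhole those values go to them, so strike 1, 3, 9 from B, C, D, F.
F's domain is down to {5}, so F = 5. Eliminate 5 elsewhere: G.
G has just one choice, so G = 6. Eliminate 6 elsewhere: D.
So 7 goes to D.

D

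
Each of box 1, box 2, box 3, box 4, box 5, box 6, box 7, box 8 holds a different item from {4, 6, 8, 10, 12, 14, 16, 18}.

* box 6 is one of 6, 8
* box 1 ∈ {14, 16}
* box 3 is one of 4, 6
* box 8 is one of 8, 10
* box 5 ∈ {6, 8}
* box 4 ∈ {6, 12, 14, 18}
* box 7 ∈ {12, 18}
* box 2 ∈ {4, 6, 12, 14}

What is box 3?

4

Among the 8 variables, 10 fits only box 8 (and all 8 values in {4, 6, 8, 10, 12, 14, 16, 18} must be used), so box 8 = 10.
The 7 still-open variables together cover exactly {4, 6, 8, 12, 14, 16, 18} — 7 values for 7 variables — and 16 appears only in box 1's list, so box 1 = 16.
box 5 and box 6 between them cover only {6, 8} — a naked pair. Remove those values from box 2, box 3, box 4.
So box 3 = 4.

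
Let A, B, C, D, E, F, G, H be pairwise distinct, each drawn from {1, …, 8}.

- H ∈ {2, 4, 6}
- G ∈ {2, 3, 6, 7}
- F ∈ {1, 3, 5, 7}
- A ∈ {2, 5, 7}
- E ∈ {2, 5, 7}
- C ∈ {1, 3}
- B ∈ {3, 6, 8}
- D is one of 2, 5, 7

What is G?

6

The 8 variables together cover exactly {1, 2, 3, 4, 5, 6, 7, 8} — 8 values for 8 variables — and 4 appears only in H's list, so H = 4.
The 7 still-open variables together cover exactly {1, 2, 3, 5, 6, 7, 8} — 7 values for 7 variables — and 8 appears only in B's list, so B = 8.
The 6 still-open variables draw from only 6 values {1, 2, 3, 5, 6, 7}, so each is used; only G can be 6, hence G = 6.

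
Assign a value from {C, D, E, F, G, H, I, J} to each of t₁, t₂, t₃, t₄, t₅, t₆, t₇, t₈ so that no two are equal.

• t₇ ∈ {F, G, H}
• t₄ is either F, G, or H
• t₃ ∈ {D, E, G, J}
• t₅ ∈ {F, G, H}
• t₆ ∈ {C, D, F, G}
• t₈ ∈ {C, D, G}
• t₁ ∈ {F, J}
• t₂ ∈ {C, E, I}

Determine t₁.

The 8 variables draw from only 8 values {C, D, E, F, G, H, I, J}, so each is used; only t₂ can be I, hence t₂ = I.
Among the 7 still-open variables, E fits only t₃ (and all 7 values in {C, D, E, F, G, H, J} must be used), so t₃ = E.
Among the 6 still-open variables, J fits only t₁ (and all 6 values in {C, D, F, G, H, J} must be used), so t₁ = J.

J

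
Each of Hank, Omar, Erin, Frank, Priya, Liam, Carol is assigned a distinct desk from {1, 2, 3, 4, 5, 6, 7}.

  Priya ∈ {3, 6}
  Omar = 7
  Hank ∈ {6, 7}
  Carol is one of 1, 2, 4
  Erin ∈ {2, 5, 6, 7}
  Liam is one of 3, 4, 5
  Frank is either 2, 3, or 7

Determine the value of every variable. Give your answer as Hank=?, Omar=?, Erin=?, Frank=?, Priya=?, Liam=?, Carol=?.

Hank=6, Omar=7, Erin=5, Frank=2, Priya=3, Liam=4, Carol=1

Omar has just one choice, so Omar = 7. Remove 7 from Hank, Erin, Frank.
Hank has just one choice, so Hank = 6. Remove 6 from Erin, Priya.
Priya has just one choice, so Priya = 3. So Frank, Liam can't be 3.
Frank's domain is down to {2}, so Frank = 2. So Erin, Carol can't be 2.
Erin must be 5 (only option left). Remove 5 from Liam.
Liam has just one choice, so Liam = 4. Remove 4 from Carol.
That leaves Carol = 1.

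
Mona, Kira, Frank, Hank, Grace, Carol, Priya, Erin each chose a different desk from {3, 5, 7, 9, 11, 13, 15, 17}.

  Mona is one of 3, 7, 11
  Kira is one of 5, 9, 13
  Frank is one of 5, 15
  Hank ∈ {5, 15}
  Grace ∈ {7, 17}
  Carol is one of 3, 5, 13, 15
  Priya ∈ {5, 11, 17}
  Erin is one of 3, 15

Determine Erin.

The 8 variables together cover exactly {3, 5, 7, 9, 11, 13, 15, 17} — 8 values for 8 variables — and 9 appears only in Kira's list, so Kira = 9.
The 7 still-open variables together cover exactly {3, 5, 7, 11, 13, 15, 17} — 7 values for 7 variables — and 13 appears only in Carol's list, so Carol = 13.
The 2 variables Frank and Hank are confined to {5, 15}, which locks those values in; drop them from Priya, Erin.
So Erin = 3.

3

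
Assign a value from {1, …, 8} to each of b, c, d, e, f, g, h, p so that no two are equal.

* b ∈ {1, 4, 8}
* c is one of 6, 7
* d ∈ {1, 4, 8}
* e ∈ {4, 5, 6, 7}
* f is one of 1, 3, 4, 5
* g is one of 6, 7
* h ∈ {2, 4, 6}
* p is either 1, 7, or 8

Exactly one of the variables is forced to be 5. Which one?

e

The 8 variables draw from only 8 values {1, 2, 3, 4, 5, 6, 7, 8}, so each is used; only h can be 2, hence h = 2.
Among the 7 still-open variables, 3 fits only f (and all 7 values in {1, 3, 4, 5, 6, 7, 8} must be used), so f = 3.
The 6 still-open variables draw from only 6 values {1, 4, 5, 6, 7, 8}, so each is used; only e can be 5, hence e = 5.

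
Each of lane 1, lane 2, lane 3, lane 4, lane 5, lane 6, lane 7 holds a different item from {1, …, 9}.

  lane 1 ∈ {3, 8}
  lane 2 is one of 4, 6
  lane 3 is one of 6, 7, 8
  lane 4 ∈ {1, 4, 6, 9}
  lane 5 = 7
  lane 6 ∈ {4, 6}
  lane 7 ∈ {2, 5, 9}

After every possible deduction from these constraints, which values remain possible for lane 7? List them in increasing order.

lane 5 has just one choice, so lane 5 = 7. Remove 7 from lane 3.
lane 2 and lane 6 share exactly the 2 values {4, 6}; by pigeonhole those values go to them, so strike 4, 6 from lane 3, lane 4.
That leaves lane 3 = 8. So lane 1 can't be 8.
lane 1 has just one choice, so lane 1 = 3.
No further eliminations apply; lane 7 can still be any of 2, 5, 9.

2, 5, 9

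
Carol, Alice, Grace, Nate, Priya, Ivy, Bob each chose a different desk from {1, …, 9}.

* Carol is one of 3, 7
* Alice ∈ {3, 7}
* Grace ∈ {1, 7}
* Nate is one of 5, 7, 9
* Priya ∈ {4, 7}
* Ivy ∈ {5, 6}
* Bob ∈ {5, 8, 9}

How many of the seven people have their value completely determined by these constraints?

The 2 variables Carol and Alice are confined to {3, 7}, which locks those values in; drop them from Grace, Nate, Priya.
Grace has just one choice, so Grace = 1.
Priya must be 4 (only option left).
Determined: Grace=1, Priya=4. The other people each still have more than one consistent value. That makes 2.

2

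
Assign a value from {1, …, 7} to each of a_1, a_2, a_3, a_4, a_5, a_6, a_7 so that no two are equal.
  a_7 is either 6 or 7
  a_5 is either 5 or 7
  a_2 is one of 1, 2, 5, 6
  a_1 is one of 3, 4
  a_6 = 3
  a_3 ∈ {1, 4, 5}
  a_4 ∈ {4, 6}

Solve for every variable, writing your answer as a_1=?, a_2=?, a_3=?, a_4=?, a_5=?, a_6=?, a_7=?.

a_1=4, a_2=2, a_3=1, a_4=6, a_5=5, a_6=3, a_7=7

a_6 must be 3 (only option left). So a_1 can't be 3.
a_1 has just one choice, so a_1 = 4. Strike 4 from a_3, a_4.
a_4 must be 6 (only option left). So a_2, a_7 can't be 6.
a_7 must be 7 (only option left). Strike 7 from a_5.
a_5's domain is down to {5}, so a_5 = 5. Remove 5 from a_2, a_3.
That leaves a_3 = 1. Eliminate 1 elsewhere: a_2.
a_2 must be 2 (only option left).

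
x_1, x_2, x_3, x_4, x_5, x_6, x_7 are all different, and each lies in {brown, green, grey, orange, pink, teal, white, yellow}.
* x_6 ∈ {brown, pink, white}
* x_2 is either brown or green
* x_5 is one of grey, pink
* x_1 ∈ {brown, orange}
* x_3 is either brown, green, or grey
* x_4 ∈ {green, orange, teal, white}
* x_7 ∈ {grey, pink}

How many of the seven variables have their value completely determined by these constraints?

The 7 variables together cover exactly {brown, green, grey, orange, pink, teal, white} — 7 values for 7 variables — and teal appears only in x_4's list, so x_4 = teal.
The 6 still-open variables draw from only 6 values {brown, green, grey, orange, pink, white}, so each is used; only x_1 can be orange, hence x_1 = orange.
Among the 5 still-open variables, white fits only x_6 (and all 5 values in {brown, green, grey, pink, white} must be used), so x_6 = white.
x_5 and x_7 share exactly the 2 values {grey, pink}; by pigeonhole those values go to them, so strike grey, pink from x_3.
Determined: x_1=orange, x_4=teal, x_6=white. The other variables each still have more than one consistent value. That makes 3.

3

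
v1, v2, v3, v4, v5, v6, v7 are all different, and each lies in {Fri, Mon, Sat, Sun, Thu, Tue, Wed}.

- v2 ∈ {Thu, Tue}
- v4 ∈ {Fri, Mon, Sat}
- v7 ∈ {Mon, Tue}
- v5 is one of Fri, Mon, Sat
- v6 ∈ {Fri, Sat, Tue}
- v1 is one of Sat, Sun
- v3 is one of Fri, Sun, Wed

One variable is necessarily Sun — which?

Among the 7 variables, Thu fits only v2 (and all 7 values in {Fri, Mon, Sat, Sun, Thu, Tue, Wed} must be used), so v2 = Thu.
The 6 still-open variables draw from only 6 values {Fri, Mon, Sat, Sun, Tue, Wed}, so each is used; only v3 can be Wed, hence v3 = Wed.
The 5 still-open variables together cover exactly {Fri, Mon, Sat, Sun, Tue} — 5 values for 5 variables — and Sun appears only in v1's list, so v1 = Sun.

v1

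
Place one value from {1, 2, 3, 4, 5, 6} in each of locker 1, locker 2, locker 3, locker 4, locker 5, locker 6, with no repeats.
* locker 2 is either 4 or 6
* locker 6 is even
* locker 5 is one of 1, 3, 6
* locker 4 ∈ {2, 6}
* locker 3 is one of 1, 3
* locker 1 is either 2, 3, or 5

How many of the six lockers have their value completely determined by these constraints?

1

The 6 variables together cover exactly {1, 2, 3, 4, 5, 6} — 6 values for 6 variables — and 5 appears only in locker 1's list, so locker 1 = 5.
locker 2, locker 4, locker 6 share exactly the 3 values {2, 4, 6}; by pigeonhole those values go to them, so strike 2, 4, 6 from locker 5.
Determined: locker 1=5. The other lockers each still have more than one consistent value. That makes 1.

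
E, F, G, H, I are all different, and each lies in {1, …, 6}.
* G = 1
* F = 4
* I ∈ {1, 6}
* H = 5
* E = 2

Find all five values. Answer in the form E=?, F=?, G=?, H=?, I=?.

E must be 2 (only option left).
That leaves F = 4.
G's domain is down to {1}, so G = 1. Remove 1 from I.
H's domain is down to {5}, so H = 5.
I's domain is down to {6}, so I = 6.

E=2, F=4, G=1, H=5, I=6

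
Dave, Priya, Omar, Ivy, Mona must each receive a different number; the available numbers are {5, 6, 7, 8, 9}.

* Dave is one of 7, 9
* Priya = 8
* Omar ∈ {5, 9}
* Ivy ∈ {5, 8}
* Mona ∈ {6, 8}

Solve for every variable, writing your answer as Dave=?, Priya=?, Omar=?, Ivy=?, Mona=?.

Priya's domain is down to {8}, so Priya = 8. Remove 8 from Ivy, Mona.
Ivy's domain is down to {5}, so Ivy = 5. Strike 5 from Omar.
Mona's domain is down to {6}, so Mona = 6.
That leaves Omar = 9. Strike 9 from Dave.
Dave has just one choice, so Dave = 7.

Dave=7, Priya=8, Omar=9, Ivy=5, Mona=6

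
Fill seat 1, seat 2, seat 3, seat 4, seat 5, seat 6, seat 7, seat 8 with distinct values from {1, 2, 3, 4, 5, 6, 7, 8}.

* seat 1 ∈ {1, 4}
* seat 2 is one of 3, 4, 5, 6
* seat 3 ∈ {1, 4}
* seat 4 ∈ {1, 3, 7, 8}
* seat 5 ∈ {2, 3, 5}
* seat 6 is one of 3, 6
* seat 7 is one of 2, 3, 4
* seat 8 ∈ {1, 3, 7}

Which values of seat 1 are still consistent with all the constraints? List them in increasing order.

1, 4

Among the 8 variables, 8 fits only seat 4 (and all 8 values in {1, 2, 3, 4, 5, 6, 7, 8} must be used), so seat 4 = 8.
Among the 7 still-open variables, 7 fits only seat 8 (and all 7 values in {1, 2, 3, 4, 5, 6, 7} must be used), so seat 8 = 7.
seat 1 and seat 3 between them cover only {1, 4} — a naked pair. Remove those values from seat 2, seat 7.
No further eliminations apply; seat 1 can still be any of 1, 4.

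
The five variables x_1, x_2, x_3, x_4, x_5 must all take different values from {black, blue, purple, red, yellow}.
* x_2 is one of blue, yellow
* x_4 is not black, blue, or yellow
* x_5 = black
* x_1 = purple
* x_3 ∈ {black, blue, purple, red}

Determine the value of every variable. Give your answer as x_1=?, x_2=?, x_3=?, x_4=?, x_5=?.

x_1=purple, x_2=yellow, x_3=blue, x_4=red, x_5=black

x_1 must be purple (only option left). Remove purple from x_3, x_4.
x_4's domain is down to {red}, so x_4 = red. Remove red from x_3.
x_5's domain is down to {black}, so x_5 = black. So x_3 can't be black.
That leaves x_3 = blue. Remove blue from x_2.
That leaves x_2 = yellow.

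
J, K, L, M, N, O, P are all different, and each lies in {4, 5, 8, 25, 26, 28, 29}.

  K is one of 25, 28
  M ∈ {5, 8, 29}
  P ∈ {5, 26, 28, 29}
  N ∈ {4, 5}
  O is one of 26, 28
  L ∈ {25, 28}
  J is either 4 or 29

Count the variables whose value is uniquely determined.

The 7 variables together cover exactly {4, 5, 8, 25, 26, 28, 29} — 7 values for 7 variables — and 8 appears only in M's list, so M = 8.
K and L between them cover only {25, 28} — a naked pair. Remove those values from O, P.
O must be 26 (only option left). Strike 26 from P.
Determined: M=8, O=26. The other variables each still have more than one consistent value. That makes 2.

2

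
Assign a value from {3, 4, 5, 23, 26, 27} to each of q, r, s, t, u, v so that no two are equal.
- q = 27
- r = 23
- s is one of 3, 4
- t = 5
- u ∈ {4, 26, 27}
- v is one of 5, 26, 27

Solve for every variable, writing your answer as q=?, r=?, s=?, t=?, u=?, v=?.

q's domain is down to {27}, so q = 27. So u, v can't be 27.
That leaves r = 23.
That leaves t = 5. Remove 5 from v.
v's domain is down to {26}, so v = 26. Strike 26 from u.
u has just one choice, so u = 4. Strike 4 from s.
s has just one choice, so s = 3.

q=27, r=23, s=3, t=5, u=4, v=26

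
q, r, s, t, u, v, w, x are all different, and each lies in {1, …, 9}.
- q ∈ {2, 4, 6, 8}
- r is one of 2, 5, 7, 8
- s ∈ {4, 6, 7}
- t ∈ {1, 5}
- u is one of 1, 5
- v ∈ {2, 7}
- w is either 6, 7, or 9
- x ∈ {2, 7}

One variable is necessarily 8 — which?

r

The 8 variables together cover exactly {1, 2, 4, 5, 6, 7, 8, 9} — 8 values for 8 variables — and 9 appears only in w's list, so w = 9.
The 2 variables t and u are confined to {1, 5}, which locks those values in; drop them from r.
v and x between them cover only {2, 7} — a naked pair. Remove those values from q, r, s.
So 8 goes to r.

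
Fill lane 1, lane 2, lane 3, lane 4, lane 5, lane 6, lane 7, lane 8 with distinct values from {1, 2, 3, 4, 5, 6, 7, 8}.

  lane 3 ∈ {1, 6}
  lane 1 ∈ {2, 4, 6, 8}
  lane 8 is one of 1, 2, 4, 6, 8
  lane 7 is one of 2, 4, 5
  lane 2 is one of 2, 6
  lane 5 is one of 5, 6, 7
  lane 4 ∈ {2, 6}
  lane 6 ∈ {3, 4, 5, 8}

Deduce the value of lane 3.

Among the 8 variables, 3 fits only lane 6 (and all 8 values in {1, 2, 3, 4, 5, 6, 7, 8} must be used), so lane 6 = 3.
The 7 still-open variables together cover exactly {1, 2, 4, 5, 6, 7, 8} — 7 values for 7 variables — and 7 appears only in lane 5's list, so lane 5 = 7.
The 6 still-open variables draw from only 6 values {1, 2, 4, 5, 6, 8}, so each is used; only lane 7 can be 5, hence lane 7 = 5.
lane 2 and lane 4 share exactly the 2 values {2, 6}; by pigeonhole those values go to them, so strike 2, 6 from lane 1, lane 3, lane 8.
So lane 3 = 1.

1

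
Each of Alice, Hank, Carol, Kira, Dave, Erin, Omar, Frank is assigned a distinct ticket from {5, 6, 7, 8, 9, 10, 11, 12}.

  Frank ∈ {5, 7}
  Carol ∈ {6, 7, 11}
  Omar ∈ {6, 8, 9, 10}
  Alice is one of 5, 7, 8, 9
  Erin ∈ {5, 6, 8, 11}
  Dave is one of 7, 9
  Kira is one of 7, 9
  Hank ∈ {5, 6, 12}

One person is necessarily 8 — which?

Alice

The 8 variables together cover exactly {5, 6, 7, 8, 9, 10, 11, 12} — 8 values for 8 variables — and 10 appears only in Omar's list, so Omar = 10.
Among the 7 still-open variables, 12 fits only Hank (and all 7 values in {5, 6, 7, 8, 9, 11, 12} must be used), so Hank = 12.
Kira and Dave between them cover only {7, 9} — a naked pair. Remove those values from Alice, Carol, Frank.
Frank must be 5 (only option left). Strike 5 from Alice, Erin.
So 8 goes to Alice.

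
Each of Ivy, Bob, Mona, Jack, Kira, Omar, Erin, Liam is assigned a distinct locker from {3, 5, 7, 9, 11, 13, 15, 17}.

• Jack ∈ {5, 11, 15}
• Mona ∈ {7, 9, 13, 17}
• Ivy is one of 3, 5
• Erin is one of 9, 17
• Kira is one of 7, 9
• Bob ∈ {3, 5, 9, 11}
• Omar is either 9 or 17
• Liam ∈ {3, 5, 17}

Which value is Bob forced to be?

Among the 8 variables, 13 fits only Mona (and all 8 values in {3, 5, 7, 9, 11, 13, 15, 17} must be used), so Mona = 13.
The 7 still-open variables together cover exactly {3, 5, 7, 9, 11, 15, 17} — 7 values for 7 variables — and 7 appears only in Kira's list, so Kira = 7.
Among the 6 still-open variables, 15 fits only Jack (and all 6 values in {3, 5, 9, 11, 15, 17} must be used), so Jack = 15.
The 5 still-open variables together cover exactly {3, 5, 9, 11, 17} — 5 values for 5 variables — and 11 appears only in Bob's list, so Bob = 11.

11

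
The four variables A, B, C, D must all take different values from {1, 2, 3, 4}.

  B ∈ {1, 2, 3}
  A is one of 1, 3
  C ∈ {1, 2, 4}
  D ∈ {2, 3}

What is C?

4

Among the 4 variables, 4 fits only C (and all 4 values in {1, 2, 3, 4} must be used), so C = 4.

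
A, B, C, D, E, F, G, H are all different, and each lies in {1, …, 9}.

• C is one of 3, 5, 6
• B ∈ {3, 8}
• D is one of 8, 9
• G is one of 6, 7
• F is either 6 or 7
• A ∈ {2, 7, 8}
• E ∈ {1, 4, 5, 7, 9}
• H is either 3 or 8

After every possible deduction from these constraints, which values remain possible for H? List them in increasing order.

The 2 variables B and H are confined to {3, 8}, which locks those values in; drop them from A, C, D.
D must be 9 (only option left). Strike 9 from E.
F and G share exactly the 2 values {6, 7}; by pigeonhole those values go to them, so strike 6, 7 from A, C, E.
A must be 2 (only option left).
That leaves C = 5. Eliminate 5 elsewhere: E.
No further eliminations apply; H can still be any of 3, 8.

3, 8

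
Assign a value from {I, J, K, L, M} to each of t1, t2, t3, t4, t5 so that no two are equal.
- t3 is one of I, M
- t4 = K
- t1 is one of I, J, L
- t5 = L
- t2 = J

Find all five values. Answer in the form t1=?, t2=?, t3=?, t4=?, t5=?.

t1=I, t2=J, t3=M, t4=K, t5=L

t2 has just one choice, so t2 = J. Eliminate J elsewhere: t1.
t4 must be K (only option left).
t5's domain is down to {L}, so t5 = L. Remove L from t1.
That leaves t1 = I. Eliminate I elsewhere: t3.
t3's domain is down to {M}, so t3 = M.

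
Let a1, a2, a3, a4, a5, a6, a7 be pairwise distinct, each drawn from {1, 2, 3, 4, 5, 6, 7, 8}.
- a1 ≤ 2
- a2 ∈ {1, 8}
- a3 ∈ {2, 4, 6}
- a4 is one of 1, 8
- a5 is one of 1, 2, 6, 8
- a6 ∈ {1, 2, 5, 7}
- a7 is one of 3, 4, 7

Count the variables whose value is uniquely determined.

a2 and a4 share exactly the 2 values {1, 8}; by pigeonhole those values go to them, so strike 1, 8 from a1, a5, a6.
That leaves a1 = 2. Strike 2 from a3, a5, a6.
a5 must be 6 (only option left). So a3 can't be 6.
a3 has just one choice, so a3 = 4. Eliminate 4 elsewhere: a7.
Determined: a1=2, a3=4, a5=6. The other variables each still have more than one consistent value. That makes 3.

3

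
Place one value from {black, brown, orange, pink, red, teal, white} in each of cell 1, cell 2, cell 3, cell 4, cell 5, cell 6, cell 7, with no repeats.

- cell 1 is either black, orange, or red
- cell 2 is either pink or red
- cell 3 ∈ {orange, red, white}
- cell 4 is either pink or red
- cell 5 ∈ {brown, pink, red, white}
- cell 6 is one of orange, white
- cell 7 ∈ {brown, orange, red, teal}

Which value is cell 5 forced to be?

Among the 7 variables, black fits only cell 1 (and all 7 values in {black, brown, orange, pink, red, teal, white} must be used), so cell 1 = black.
The 6 still-open variables draw from only 6 values {brown, orange, pink, red, teal, white}, so each is used; only cell 7 can be teal, hence cell 7 = teal.
The 5 still-open variables together cover exactly {brown, orange, pink, red, white} — 5 values for 5 variables — and brown appears only in cell 5's list, so cell 5 = brown.

brown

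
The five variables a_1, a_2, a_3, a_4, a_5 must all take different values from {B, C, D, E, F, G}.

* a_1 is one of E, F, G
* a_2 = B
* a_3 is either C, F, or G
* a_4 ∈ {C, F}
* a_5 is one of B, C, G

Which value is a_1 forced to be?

a_2's domain is down to {B}, so a_2 = B. Strike B from a_5.
Among the 4 still-open variables, E fits only a_1 (and all 4 values in {C, E, F, G} must be used), so a_1 = E.

E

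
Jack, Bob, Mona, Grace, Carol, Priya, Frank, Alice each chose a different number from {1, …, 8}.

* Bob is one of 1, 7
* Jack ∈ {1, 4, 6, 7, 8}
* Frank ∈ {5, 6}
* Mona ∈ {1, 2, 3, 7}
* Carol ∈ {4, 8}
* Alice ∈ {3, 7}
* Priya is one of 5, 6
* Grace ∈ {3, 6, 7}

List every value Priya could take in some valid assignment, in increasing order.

The 8 variables together cover exactly {1, 2, 3, 4, 5, 6, 7, 8} — 8 values for 8 variables — and 2 appears only in Mona's list, so Mona = 2.
Priya and Frank between them cover only {5, 6} — a naked pair. Remove those values from Jack, Grace.
Grace and Alice share exactly the 2 values {3, 7}; by pigeonhole those values go to them, so strike 3, 7 from Jack, Bob.
Bob has just one choice, so Bob = 1. Eliminate 1 elsewhere: Jack.
No further eliminations apply; Priya can still be any of 5, 6.

5, 6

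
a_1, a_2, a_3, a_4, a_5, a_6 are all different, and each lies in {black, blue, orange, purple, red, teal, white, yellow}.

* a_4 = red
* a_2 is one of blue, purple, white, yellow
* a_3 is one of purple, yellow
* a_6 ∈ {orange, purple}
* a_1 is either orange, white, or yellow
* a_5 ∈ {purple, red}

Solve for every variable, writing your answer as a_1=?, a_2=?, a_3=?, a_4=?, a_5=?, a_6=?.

a_4 must be red (only option left). Remove red from a_5.
a_5 has just one choice, so a_5 = purple. Strike purple from a_2, a_3, a_6.
a_6's domain is down to {orange}, so a_6 = orange. Eliminate orange elsewhere: a_1.
a_3 has just one choice, so a_3 = yellow. Remove yellow from a_1, a_2.
a_1 has just one choice, so a_1 = white. Remove white from a_2.
a_2 must be blue (only option left).

a_1=white, a_2=blue, a_3=yellow, a_4=red, a_5=purple, a_6=orange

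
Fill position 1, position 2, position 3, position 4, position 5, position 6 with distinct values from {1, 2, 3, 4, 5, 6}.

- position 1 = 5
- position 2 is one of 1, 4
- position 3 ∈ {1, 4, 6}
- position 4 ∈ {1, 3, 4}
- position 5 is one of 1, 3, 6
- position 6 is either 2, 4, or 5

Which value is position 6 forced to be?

2

position 1 must be 5 (only option left). So position 6 can't be 5.
The 5 still-open variables together cover exactly {1, 2, 3, 4, 6} — 5 values for 5 variables — and 2 appears only in position 6's list, so position 6 = 2.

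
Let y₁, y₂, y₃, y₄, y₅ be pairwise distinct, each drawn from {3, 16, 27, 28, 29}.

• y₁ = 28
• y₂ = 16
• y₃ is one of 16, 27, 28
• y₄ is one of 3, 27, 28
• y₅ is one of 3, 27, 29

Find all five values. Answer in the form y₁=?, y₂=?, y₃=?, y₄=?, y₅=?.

y₁ has just one choice, so y₁ = 28. Eliminate 28 elsewhere: y₃, y₄.
That leaves y₂ = 16. Strike 16 from y₃.
That leaves y₃ = 27. Strike 27 from y₄, y₅.
y₄ must be 3 (only option left). So y₅ can't be 3.
That leaves y₅ = 29.

y₁=28, y₂=16, y₃=27, y₄=3, y₅=29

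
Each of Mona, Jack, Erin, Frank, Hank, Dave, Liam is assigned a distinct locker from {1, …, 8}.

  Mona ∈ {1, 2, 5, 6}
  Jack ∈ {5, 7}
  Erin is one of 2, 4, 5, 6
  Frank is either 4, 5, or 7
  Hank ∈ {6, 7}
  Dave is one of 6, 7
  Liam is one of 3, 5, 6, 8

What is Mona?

Hank and Dave between them cover only {6, 7} — a naked pair. Remove those values from Mona, Jack, Erin, Frank, Liam.
Jack's domain is down to {5}, so Jack = 5. So Mona, Erin, Frank, Liam can't be 5.
Frank must be 4 (only option left). Remove 4 from Erin.
That leaves Erin = 2. Eliminate 2 elsewhere: Mona.
So Mona = 1.

1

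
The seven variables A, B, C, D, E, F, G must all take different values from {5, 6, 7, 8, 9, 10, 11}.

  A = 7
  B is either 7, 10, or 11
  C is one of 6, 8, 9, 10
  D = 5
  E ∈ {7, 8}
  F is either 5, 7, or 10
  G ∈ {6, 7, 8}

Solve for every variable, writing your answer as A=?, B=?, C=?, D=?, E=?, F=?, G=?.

A's domain is down to {7}, so A = 7. Eliminate 7 elsewhere: B, E, F, G.
That leaves D = 5. Eliminate 5 elsewhere: F.
E's domain is down to {8}, so E = 8. So C, G can't be 8.
F's domain is down to {10}, so F = 10. So B, C can't be 10.
G's domain is down to {6}, so G = 6. Strike 6 from C.
B's domain is down to {11}, so B = 11.
C's domain is down to {9}, so C = 9.

A=7, B=11, C=9, D=5, E=8, F=10, G=6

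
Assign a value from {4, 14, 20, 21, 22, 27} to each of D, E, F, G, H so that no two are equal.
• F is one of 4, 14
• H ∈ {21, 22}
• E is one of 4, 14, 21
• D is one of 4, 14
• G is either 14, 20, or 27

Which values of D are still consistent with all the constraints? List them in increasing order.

4, 14

The 2 variables D and F are confined to {4, 14}, which locks those values in; drop them from E, G.
E has just one choice, so E = 21. Remove 21 from H.
H has just one choice, so H = 22.
No further eliminations apply; D can still be any of 4, 14.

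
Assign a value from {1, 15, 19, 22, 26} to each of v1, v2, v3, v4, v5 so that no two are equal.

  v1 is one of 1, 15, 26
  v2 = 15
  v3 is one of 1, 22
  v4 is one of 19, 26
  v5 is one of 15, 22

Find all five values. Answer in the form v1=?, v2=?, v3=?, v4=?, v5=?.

v1=26, v2=15, v3=1, v4=19, v5=22

v2's domain is down to {15}, so v2 = 15. So v1, v5 can't be 15.
That leaves v5 = 22. Strike 22 from v3.
v3's domain is down to {1}, so v3 = 1. Eliminate 1 elsewhere: v1.
That leaves v1 = 26. Strike 26 from v4.
v4 has just one choice, so v4 = 19.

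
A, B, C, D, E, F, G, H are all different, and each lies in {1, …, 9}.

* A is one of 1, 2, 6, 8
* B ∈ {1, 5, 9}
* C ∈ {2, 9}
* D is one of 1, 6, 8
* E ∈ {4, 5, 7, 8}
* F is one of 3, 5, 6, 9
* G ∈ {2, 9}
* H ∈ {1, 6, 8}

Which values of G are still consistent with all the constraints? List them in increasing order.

C and G share exactly the 2 values {2, 9}; by pigeonhole those values go to them, so strike 2, 9 from A, B, F.
The 3 variables A, D, H are confined to {1, 6, 8}, which locks those values in; drop them from B, E, F.
B has just one choice, so B = 5. Remove 5 from E, F.
That leaves F = 3.
No further eliminations apply; G can still be any of 2, 9.

2, 9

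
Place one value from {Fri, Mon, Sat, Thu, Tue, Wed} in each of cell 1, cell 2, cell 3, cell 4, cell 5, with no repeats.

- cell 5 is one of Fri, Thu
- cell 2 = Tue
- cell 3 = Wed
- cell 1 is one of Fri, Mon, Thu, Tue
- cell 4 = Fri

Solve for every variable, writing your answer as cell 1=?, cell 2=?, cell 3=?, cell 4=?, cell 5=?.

cell 1=Mon, cell 2=Tue, cell 3=Wed, cell 4=Fri, cell 5=Thu

cell 2 has just one choice, so cell 2 = Tue. So cell 1 can't be Tue.
cell 3's domain is down to {Wed}, so cell 3 = Wed.
cell 4 must be Fri (only option left). So cell 1, cell 5 can't be Fri.
That leaves cell 5 = Thu. Strike Thu from cell 1.
cell 1 has just one choice, so cell 1 = Mon.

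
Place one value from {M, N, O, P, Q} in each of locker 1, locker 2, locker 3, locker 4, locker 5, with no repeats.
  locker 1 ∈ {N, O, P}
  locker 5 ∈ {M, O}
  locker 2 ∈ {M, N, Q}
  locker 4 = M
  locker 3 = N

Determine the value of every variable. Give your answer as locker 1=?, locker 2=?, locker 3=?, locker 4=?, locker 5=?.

locker 1=P, locker 2=Q, locker 3=N, locker 4=M, locker 5=O

locker 3's domain is down to {N}, so locker 3 = N. Eliminate N elsewhere: locker 1, locker 2.
locker 4's domain is down to {M}, so locker 4 = M. Remove M from locker 2, locker 5.
That leaves locker 5 = O. Eliminate O elsewhere: locker 1.
That leaves locker 1 = P.
locker 2's domain is down to {Q}, so locker 2 = Q.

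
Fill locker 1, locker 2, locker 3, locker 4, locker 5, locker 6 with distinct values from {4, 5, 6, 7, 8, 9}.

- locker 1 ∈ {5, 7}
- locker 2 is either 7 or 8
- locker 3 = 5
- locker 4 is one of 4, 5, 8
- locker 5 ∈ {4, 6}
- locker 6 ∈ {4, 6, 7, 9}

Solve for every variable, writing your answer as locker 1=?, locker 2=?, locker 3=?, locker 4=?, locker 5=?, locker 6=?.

locker 1=7, locker 2=8, locker 3=5, locker 4=4, locker 5=6, locker 6=9

locker 3 must be 5 (only option left). Remove 5 from locker 1, locker 4.
That leaves locker 1 = 7. Remove 7 from locker 2, locker 6.
locker 2's domain is down to {8}, so locker 2 = 8. Strike 8 from locker 4.
locker 4 must be 4 (only option left). Remove 4 from locker 5, locker 6.
locker 5's domain is down to {6}, so locker 5 = 6. Remove 6 from locker 6.
That leaves locker 6 = 9.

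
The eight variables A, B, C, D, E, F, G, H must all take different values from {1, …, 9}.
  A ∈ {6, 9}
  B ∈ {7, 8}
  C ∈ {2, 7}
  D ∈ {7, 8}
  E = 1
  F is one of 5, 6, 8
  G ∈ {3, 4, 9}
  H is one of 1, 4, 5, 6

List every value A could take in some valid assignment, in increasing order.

E has just one choice, so E = 1. Strike 1 from H.
B and D share exactly the 2 values {7, 8}; by pigeonhole those values go to them, so strike 7, 8 from C, F.
C has just one choice, so C = 2.
No further eliminations apply; A can still be any of 6, 9.

6, 9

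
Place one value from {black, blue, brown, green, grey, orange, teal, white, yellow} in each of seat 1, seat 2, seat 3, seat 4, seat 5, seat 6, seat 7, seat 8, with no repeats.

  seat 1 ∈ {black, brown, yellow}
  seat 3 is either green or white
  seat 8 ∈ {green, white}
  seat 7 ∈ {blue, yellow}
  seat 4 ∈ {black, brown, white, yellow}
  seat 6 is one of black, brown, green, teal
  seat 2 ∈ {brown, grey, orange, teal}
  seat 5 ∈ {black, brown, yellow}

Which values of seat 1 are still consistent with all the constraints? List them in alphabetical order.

black, brown, yellow

The 2 variables seat 3 and seat 8 are confined to {green, white}, which locks those values in; drop them from seat 4, seat 6.
The 3 variables seat 1, seat 4, seat 5 are confined to {black, brown, yellow}, which locks those values in; drop them from seat 2, seat 6, seat 7.
seat 6's domain is down to {teal}, so seat 6 = teal. Eliminate teal elsewhere: seat 2.
seat 7 has just one choice, so seat 7 = blue.
No further eliminations apply; seat 1 can still be any of black, brown, yellow.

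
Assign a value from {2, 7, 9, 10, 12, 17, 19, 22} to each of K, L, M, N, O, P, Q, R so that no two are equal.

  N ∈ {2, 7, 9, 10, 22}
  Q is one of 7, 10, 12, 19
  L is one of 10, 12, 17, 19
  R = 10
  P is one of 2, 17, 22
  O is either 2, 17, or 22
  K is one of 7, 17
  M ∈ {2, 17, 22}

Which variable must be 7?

R must be 10 (only option left). Eliminate 10 elsewhere: L, N, Q.
The 7 still-open variables draw from only 7 values {2, 7, 9, 12, 17, 19, 22}, so each is used; only N can be 9, hence N = 9.
M, O, P between them cover only {2, 17, 22} — a naked triple. Remove those values from K, L.
So 7 goes to K.

K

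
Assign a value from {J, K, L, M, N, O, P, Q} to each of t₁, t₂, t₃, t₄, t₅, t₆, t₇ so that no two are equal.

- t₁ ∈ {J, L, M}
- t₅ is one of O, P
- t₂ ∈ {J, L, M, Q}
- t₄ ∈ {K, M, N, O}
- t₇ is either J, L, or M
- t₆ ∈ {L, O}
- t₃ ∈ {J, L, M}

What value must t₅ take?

t₁, t₃, t₇ between them cover only {J, L, M} — a naked triple. Remove those values from t₂, t₄, t₆.
t₂'s domain is down to {Q}, so t₂ = Q.
t₆ has just one choice, so t₆ = O. Eliminate O elsewhere: t₄, t₅.
So t₅ = P.

P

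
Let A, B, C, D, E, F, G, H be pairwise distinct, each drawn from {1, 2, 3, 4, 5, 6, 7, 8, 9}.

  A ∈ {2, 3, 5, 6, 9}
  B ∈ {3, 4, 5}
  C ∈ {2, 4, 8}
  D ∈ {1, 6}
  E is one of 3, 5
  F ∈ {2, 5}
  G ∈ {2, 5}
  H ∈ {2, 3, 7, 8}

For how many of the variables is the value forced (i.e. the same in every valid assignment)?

F and G between them cover only {2, 5} — a naked pair. Remove those values from A, B, C, E, H.
That leaves E = 3. Remove 3 from A, B, H.
B's domain is down to {4}, so B = 4. Eliminate 4 elsewhere: C.
That leaves C = 8. Remove 8 from H.
H must be 7 (only option left).
Determined: B=4, C=8, E=3, H=7. The other variables each still have more than one consistent value. That makes 4.

4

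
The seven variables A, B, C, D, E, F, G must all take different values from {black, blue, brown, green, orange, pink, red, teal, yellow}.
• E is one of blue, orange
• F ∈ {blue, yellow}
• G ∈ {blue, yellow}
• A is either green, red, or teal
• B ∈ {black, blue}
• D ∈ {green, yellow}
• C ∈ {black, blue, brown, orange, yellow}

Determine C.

F and G between them cover only {blue, yellow} — a naked pair. Remove those values from B, C, D, E.
B must be black (only option left). Strike black from C.
D has just one choice, so D = green. So A can't be green.
E must be orange (only option left). So C can't be orange.
So C = brown.

brown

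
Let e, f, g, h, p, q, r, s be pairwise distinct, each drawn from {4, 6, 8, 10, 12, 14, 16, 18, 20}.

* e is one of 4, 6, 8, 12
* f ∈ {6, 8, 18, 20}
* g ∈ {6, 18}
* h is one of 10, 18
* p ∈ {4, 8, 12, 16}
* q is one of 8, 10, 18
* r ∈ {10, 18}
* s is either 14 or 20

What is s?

14

The 2 variables h and r are confined to {10, 18}, which locks those values in; drop them from f, g, q.
g must be 6 (only option left). Remove 6 from e, f.
q has just one choice, so q = 8. Eliminate 8 elsewhere: e, f, p.
f must be 20 (only option left). Remove 20 from s.
So s = 14.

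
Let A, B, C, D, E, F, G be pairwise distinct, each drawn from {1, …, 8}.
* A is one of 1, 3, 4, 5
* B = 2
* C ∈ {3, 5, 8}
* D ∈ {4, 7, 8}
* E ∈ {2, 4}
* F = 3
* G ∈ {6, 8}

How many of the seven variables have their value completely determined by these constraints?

3

B must be 2 (only option left). Strike 2 from E.
E must be 4 (only option left). So A, D can't be 4.
F's domain is down to {3}, so F = 3. So A, C can't be 3.
Determined: B=2, E=4, F=3. The other variables each still have more than one consistent value. That makes 3.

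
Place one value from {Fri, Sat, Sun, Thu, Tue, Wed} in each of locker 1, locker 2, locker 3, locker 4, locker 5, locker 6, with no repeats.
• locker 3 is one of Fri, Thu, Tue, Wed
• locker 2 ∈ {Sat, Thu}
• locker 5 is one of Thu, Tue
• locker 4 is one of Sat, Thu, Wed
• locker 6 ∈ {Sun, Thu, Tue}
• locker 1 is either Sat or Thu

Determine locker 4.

The 6 variables together cover exactly {Fri, Sat, Sun, Thu, Tue, Wed} — 6 values for 6 variables — and Fri appears only in locker 3's list, so locker 3 = Fri.
Among the 5 still-open variables, Sun fits only locker 6 (and all 5 values in {Sat, Sun, Thu, Tue, Wed} must be used), so locker 6 = Sun.
The 4 still-open variables together cover exactly {Sat, Thu, Tue, Wed} — 4 values for 4 variables — and Tue appears only in locker 5's list, so locker 5 = Tue.
The 3 still-open variables together cover exactly {Sat, Thu, Wed} — 3 values for 3 variables — and Wed appears only in locker 4's list, so locker 4 = Wed.

Wed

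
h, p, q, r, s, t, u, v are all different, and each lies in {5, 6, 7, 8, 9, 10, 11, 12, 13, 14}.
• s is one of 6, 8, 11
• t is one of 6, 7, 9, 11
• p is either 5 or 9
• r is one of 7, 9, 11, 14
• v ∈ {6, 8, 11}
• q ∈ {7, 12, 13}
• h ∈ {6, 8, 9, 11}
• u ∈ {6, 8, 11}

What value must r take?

s, u, v between them cover only {6, 8, 11} — a naked triple. Remove those values from h, r, t.
h's domain is down to {9}, so h = 9. Eliminate 9 elsewhere: p, r, t.
That leaves p = 5.
t has just one choice, so t = 7. Strike 7 from q, r.
So r = 14.

14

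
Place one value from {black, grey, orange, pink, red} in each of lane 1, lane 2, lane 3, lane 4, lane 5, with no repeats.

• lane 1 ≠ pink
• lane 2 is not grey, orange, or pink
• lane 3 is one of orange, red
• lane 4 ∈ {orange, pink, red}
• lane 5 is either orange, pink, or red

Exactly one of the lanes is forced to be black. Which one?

lane 2

The 5 variables together cover exactly {black, grey, orange, pink, red} — 5 values for 5 variables — and grey appears only in lane 1's list, so lane 1 = grey.
The 4 still-open variables draw from only 4 values {black, orange, pink, red}, so each is used; only lane 2 can be black, hence lane 2 = black.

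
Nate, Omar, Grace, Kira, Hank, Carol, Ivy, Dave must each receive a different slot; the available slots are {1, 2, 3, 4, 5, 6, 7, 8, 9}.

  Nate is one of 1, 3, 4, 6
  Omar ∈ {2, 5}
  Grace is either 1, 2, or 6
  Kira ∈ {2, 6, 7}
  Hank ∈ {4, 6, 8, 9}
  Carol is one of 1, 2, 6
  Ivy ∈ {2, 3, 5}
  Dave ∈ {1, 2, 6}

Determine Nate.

4

Grace, Carol, Dave between them cover only {1, 2, 6} — a naked triple. Remove those values from Nate, Omar, Kira, Hank, Ivy.
Omar must be 5 (only option left). Eliminate 5 elsewhere: Ivy.
Kira's domain is down to {7}, so Kira = 7.
Ivy's domain is down to {3}, so Ivy = 3. Strike 3 from Nate.
So Nate = 4.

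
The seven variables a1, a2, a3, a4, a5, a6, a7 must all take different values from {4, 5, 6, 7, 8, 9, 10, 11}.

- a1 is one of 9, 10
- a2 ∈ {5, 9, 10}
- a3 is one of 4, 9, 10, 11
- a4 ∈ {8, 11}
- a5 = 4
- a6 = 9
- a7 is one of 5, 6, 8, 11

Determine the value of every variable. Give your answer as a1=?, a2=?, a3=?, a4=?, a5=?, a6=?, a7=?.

a5's domain is down to {4}, so a5 = 4. Eliminate 4 elsewhere: a3.
a6's domain is down to {9}, so a6 = 9. Strike 9 from a1, a2, a3.
a1 has just one choice, so a1 = 10. Remove 10 from a2, a3.
a2's domain is down to {5}, so a2 = 5. Eliminate 5 elsewhere: a7.
a3 has just one choice, so a3 = 11. Strike 11 from a4, a7.
That leaves a4 = 8. So a7 can't be 8.
a7 has just one choice, so a7 = 6.

a1=10, a2=5, a3=11, a4=8, a5=4, a6=9, a7=6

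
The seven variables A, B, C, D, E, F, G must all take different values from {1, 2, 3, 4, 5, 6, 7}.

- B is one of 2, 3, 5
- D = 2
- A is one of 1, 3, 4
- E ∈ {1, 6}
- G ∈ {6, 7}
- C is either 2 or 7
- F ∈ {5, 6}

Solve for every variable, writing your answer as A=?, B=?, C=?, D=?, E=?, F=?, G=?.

D has just one choice, so D = 2. Strike 2 from B, C.
That leaves C = 7. Eliminate 7 elsewhere: G.
G's domain is down to {6}, so G = 6. So E, F can't be 6.
E has just one choice, so E = 1. Strike 1 from A.
F has just one choice, so F = 5. So B can't be 5.
That leaves B = 3. So A can't be 3.
A's domain is down to {4}, so A = 4.

A=4, B=3, C=7, D=2, E=1, F=5, G=6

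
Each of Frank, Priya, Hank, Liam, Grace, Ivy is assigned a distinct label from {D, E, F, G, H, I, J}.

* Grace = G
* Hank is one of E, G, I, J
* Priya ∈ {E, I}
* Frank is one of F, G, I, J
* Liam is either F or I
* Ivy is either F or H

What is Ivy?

H

Grace's domain is down to {G}, so Grace = G. Eliminate G elsewhere: Frank, Hank.
The 5 still-open variables together cover exactly {E, F, H, I, J} — 5 values for 5 variables — and H appears only in Ivy's list, so Ivy = H.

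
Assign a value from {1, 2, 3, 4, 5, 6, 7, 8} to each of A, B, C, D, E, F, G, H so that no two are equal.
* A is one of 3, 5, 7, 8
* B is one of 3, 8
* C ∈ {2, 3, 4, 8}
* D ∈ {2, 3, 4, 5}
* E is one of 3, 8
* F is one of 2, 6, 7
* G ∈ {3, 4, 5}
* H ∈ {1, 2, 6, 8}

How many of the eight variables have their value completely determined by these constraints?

Among the 8 variables, 1 fits only H (and all 8 values in {1, 2, 3, 4, 5, 6, 7, 8} must be used), so H = 1.
The 7 still-open variables together cover exactly {2, 3, 4, 5, 6, 7, 8} — 7 values for 7 variables — and 6 appears only in F's list, so F = 6.
The 6 still-open variables draw from only 6 values {2, 3, 4, 5, 7, 8}, so each is used; only A can be 7, hence A = 7.
B and E share exactly the 2 values {3, 8}; by pigeonhole those values go to them, so strike 3, 8 from C, D, G.
Determined: A=7, F=6, H=1. The other variables each still have more than one consistent value. That makes 3.

3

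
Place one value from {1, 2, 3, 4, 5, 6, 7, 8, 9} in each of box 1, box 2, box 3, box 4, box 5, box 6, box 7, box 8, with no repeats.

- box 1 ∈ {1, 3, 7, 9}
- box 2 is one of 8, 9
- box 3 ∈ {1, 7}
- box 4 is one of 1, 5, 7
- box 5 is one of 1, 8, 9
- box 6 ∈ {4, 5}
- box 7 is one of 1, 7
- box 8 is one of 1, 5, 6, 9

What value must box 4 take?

5

Among the 8 variables, 3 fits only box 1 (and all 8 values in {1, 3, 4, 5, 6, 7, 8, 9} must be used), so box 1 = 3.
The 7 still-open variables together cover exactly {1, 4, 5, 6, 7, 8, 9} — 7 values for 7 variables — and 4 appears only in box 6's list, so box 6 = 4.
Among the 6 still-open variables, 6 fits only box 8 (and all 6 values in {1, 5, 6, 7, 8, 9} must be used), so box 8 = 6.
Among the 5 still-open variables, 5 fits only box 4 (and all 5 values in {1, 5, 7, 8, 9} must be used), so box 4 = 5.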